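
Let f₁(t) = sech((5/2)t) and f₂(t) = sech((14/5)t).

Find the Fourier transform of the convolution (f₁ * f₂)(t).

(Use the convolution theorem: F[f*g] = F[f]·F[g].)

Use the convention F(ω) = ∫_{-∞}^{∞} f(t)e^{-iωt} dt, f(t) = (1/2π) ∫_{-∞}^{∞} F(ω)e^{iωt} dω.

F[f₁*f₂](ω) = \frac{\pi^{2}}{7 \cosh{\left(\frac{5 \pi \omega}{28} \right)} \cosh{\left(\frac{\pi \omega}{5} \right)}}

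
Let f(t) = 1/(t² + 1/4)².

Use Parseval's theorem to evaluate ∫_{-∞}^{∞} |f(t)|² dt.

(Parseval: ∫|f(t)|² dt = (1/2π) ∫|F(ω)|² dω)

∫|f(t)|² dt = 40 \pi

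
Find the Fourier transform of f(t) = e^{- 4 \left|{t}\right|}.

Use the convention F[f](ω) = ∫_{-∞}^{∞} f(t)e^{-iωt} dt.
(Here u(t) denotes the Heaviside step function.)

F(ω) = \frac{8}{\omega^{2} + 16}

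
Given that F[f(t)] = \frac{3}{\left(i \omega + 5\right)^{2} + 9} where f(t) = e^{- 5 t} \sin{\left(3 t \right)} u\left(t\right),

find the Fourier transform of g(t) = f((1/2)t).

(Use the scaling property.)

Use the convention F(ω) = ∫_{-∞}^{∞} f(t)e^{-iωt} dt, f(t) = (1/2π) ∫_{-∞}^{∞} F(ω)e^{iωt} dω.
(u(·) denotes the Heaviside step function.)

F[g](ω) = \frac{6}{\left(2 i \omega + 5\right)^{2} + 9}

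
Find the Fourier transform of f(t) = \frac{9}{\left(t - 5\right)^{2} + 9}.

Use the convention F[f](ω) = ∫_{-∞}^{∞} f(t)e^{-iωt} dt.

F(ω) = 3 \pi e^{- 5 i \omega - 3 \left|{\omega}\right|}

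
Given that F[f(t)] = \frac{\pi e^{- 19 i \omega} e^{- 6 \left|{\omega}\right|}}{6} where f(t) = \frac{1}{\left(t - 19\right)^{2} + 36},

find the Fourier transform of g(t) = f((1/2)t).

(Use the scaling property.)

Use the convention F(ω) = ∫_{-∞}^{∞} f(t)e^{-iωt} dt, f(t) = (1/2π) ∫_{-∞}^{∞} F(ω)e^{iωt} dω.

F[g](ω) = \frac{\pi e^{- 38 i \omega - 12 \left|{\omega}\right|}}{3}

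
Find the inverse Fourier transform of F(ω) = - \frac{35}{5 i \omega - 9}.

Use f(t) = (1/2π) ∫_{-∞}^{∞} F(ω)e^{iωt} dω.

f(t) = 7 e^{\frac{9 t}{5}} u\left(- t\right)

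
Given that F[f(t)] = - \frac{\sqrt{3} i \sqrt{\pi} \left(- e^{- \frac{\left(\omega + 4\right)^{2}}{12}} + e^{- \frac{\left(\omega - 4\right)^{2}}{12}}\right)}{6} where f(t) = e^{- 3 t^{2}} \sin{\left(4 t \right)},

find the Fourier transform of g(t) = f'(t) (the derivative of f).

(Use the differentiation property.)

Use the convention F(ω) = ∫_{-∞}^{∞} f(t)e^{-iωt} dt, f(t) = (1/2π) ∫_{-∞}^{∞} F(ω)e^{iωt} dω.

F[g](ω) = \frac{\sqrt{3} \sqrt{\pi} \omega \left(e^{\frac{4 \omega}{3}} - 1\right) e^{- \frac{\omega^{2}}{12} - \frac{2 \omega}{3} - \frac{4}{3}}}{6}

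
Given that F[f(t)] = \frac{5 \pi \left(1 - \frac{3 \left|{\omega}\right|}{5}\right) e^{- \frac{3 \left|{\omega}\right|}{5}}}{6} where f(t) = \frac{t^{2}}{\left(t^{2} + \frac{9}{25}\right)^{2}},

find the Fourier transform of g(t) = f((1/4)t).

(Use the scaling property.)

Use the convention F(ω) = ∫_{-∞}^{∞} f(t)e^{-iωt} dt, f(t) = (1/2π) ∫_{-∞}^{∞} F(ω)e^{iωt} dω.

F[g](ω) = \frac{2 \pi \left(5 - 12 \left|{\omega}\right|\right) e^{- \frac{12 \left|{\omega}\right|}{5}}}{3}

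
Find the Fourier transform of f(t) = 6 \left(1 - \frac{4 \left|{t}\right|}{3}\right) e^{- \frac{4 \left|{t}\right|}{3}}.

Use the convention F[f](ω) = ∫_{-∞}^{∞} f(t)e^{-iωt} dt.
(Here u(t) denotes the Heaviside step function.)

F(ω) = \frac{2592 \omega^{2}}{\left(9 \omega^{2} + 16\right)^{2}}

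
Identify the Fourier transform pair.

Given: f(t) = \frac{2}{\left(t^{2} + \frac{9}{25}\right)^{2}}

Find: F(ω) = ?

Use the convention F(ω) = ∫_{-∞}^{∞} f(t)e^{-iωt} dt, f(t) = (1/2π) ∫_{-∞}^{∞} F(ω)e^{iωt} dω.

F(ω) = \frac{25 \pi \left(3 \left|{\omega}\right| + 5\right) e^{- \frac{3 \left|{\omega}\right|}{5}}}{27}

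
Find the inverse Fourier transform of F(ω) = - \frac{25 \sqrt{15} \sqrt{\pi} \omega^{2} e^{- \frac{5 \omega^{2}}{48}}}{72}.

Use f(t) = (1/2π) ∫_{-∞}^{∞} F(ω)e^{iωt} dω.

f(t) = 5 \left(\frac{48 t^{2}}{5} - 2\right) e^{- \frac{12 t^{2}}{5}}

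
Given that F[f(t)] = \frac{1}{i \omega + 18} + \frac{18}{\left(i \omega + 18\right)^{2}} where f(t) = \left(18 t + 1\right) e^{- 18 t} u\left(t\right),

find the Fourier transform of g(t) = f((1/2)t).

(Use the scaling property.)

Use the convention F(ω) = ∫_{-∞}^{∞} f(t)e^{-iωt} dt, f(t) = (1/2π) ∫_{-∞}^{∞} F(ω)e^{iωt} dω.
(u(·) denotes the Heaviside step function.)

F[g](ω) = \frac{- i \omega - 18}{\omega^{2} - 18 i \omega - 81}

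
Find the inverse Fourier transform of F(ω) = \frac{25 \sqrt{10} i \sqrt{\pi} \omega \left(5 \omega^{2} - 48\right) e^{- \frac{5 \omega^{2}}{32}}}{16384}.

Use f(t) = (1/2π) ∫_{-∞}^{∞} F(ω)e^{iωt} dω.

f(t) = t^{3} e^{- \frac{8 t^{2}}{5}}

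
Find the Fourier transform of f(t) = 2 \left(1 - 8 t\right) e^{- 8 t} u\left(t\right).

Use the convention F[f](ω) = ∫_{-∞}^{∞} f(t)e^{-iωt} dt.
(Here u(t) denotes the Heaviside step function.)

F(ω) = \frac{2 i \omega}{- \omega^{2} + 16 i \omega + 64}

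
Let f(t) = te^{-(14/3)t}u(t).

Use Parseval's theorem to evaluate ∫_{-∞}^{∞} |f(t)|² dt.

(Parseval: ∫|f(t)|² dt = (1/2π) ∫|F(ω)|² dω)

∫|f(t)|² dt = \frac{27}{10976}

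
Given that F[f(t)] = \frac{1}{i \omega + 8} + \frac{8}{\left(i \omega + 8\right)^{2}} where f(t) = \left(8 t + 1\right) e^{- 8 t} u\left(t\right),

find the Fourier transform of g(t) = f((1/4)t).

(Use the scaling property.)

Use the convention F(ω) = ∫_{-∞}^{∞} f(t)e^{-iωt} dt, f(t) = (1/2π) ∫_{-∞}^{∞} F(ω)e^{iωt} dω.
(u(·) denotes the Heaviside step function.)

F[g](ω) = \frac{- i \omega - 4}{\omega^{2} - 4 i \omega - 4}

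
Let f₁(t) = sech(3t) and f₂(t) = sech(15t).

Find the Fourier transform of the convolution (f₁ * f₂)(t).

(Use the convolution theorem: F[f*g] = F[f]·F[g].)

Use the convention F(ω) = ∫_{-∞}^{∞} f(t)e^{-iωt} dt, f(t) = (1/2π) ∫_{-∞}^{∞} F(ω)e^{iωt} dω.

F[f₁*f₂](ω) = \frac{\pi^{2}}{45 \cosh{\left(\frac{\pi \omega}{30} \right)} \cosh{\left(\frac{\pi \omega}{6} \right)}}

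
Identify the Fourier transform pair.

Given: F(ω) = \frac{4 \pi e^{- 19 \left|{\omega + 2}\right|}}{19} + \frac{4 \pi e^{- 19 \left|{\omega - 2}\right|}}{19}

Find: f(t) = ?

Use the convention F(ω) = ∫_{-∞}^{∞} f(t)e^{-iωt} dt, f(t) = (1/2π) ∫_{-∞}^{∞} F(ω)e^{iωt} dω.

f(t) = \frac{8 \cos{\left(2 t \right)}}{t^{2} + 361}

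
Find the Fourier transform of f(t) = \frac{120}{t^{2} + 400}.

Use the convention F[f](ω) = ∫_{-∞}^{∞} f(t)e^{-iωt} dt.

F(ω) = 6 \pi e^{- 20 \left|{\omega}\right|}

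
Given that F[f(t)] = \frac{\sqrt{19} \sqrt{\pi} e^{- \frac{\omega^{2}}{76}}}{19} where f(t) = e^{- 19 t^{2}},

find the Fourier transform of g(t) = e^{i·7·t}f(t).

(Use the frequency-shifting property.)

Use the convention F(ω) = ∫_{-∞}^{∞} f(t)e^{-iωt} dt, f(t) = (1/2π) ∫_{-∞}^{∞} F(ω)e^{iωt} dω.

F[g](ω) = \frac{\sqrt{19} \sqrt{\pi} e^{- \frac{\left(\omega - 7\right)^{2}}{76}}}{19}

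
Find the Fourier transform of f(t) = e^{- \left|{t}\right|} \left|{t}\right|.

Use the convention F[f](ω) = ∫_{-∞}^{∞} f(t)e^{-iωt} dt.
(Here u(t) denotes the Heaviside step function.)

F(ω) = \frac{2 \left(1 - \omega^{2}\right)}{\left(\omega^{2} + 1\right)^{2}}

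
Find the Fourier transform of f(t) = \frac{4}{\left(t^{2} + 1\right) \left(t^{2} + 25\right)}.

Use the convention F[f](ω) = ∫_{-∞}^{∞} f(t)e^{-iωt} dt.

F(ω) = \frac{\pi e^{- \left|{\omega}\right|}}{6} - \frac{\pi e^{- 5 \left|{\omega}\right|}}{30}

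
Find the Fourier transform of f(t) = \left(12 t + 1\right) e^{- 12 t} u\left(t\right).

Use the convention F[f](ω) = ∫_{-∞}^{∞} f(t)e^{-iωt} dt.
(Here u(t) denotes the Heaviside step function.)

F(ω) = \frac{- i \omega - 24}{\omega^{2} - 24 i \omega - 144}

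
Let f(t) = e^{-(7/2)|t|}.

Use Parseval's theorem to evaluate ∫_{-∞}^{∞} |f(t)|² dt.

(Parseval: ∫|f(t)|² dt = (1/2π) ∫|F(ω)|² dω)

∫|f(t)|² dt = \frac{2}{7}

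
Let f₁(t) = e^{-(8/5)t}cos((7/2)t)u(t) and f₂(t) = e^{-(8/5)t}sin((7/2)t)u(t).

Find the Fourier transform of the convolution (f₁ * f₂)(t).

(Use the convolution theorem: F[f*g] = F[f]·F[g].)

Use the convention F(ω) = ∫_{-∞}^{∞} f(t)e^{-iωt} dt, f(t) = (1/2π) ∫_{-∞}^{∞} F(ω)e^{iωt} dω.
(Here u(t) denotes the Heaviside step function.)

F[f₁*f₂](ω) = \frac{7000 \left(5 i \omega + 8\right)}{\left(4 \left(5 i \omega + 8\right)^{2} + 1225\right)^{2}}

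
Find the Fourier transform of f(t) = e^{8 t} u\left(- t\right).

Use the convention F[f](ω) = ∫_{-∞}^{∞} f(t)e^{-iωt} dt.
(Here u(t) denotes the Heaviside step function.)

F(ω) = \frac{i}{\omega + 8 i}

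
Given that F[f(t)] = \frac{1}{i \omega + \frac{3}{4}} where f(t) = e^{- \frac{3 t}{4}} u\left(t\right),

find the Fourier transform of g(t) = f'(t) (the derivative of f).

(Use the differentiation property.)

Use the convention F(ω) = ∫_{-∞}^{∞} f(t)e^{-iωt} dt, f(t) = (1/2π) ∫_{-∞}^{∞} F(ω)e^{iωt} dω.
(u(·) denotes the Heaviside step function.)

F[g](ω) = \frac{4 \omega}{4 \omega - 3 i}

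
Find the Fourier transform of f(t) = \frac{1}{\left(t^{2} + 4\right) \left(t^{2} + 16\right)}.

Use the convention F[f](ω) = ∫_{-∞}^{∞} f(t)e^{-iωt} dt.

F(ω) = \frac{\pi \left(2 e^{2 \left|{\omega}\right|} - 1\right) e^{- 4 \left|{\omega}\right|}}{48}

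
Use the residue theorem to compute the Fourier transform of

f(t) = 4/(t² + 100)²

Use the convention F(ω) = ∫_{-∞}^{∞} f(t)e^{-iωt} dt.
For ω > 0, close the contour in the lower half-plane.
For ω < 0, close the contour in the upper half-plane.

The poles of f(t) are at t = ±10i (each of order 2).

Let g(z) = f(z)e^{-iωz}; for large |z| the factor e^{-iωz} decays in the lower half-plane when ω > 0 and in the upper half-plane when ω < 0.

Case ω > 0 (lower half-plane, clockwise contour ⇒ F(ω) = -2πi·ΣRes):
  Res_{z = - 10 i} g(z) = \frac{i \left(10 \omega + 1\right) e^{- 10 \omega}}{1000} (pole of order 2)
  F(ω) = -2πi·ΣRes = \frac{\pi \left(10 \omega + 1\right) e^{- 10 \omega}}{500}

Case ω < 0 (upper half-plane, counterclockwise contour ⇒ F(ω) = +2πi·ΣRes):
  Res_{z = 10 i} g(z) = \frac{i \left(10 \omega - 1\right) e^{10 \omega}}{1000} (pole of order 2)
  F(ω) = 2πi·ΣRes = \frac{\pi \left(1 - 10 \omega\right) e^{10 \omega}}{500}

Both cases combine into a single formula in |ω|:

F(ω) = \frac{\pi \left(10 \left|{\omega}\right| + 1\right) e^{- 10 \left|{\omega}\right|}}{500}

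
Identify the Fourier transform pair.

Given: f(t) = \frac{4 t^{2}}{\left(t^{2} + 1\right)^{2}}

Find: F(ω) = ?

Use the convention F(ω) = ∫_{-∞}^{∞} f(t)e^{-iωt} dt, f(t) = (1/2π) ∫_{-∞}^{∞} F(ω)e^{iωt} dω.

F(ω) = 2 \pi \left(1 - \left|{\omega}\right|\right) e^{- \left|{\omega}\right|}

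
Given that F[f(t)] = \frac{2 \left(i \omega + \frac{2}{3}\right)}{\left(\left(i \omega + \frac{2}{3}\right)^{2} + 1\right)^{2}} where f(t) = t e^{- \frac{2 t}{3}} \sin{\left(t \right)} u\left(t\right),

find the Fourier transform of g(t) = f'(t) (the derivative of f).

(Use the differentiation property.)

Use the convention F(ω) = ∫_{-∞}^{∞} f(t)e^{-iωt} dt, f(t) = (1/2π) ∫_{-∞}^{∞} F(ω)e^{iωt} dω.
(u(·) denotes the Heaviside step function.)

F[g](ω) = \frac{54 i \omega \left(3 i \omega + 2\right)}{\left(\left(3 i \omega + 2\right)^{2} + 9\right)^{2}}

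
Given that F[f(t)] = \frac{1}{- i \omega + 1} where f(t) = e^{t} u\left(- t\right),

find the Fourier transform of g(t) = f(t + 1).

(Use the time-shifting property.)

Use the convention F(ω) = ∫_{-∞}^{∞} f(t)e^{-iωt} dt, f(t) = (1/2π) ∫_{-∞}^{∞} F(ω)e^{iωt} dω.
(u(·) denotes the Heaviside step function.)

F[g](ω) = \frac{i e^{i \omega}}{\omega + i}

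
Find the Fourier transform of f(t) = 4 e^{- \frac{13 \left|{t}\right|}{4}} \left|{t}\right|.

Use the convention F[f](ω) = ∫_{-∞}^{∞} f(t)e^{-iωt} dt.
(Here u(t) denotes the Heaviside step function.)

F(ω) = \frac{128 \left(169 - 16 \omega^{2}\right)}{\left(16 \omega^{2} + 169\right)^{2}}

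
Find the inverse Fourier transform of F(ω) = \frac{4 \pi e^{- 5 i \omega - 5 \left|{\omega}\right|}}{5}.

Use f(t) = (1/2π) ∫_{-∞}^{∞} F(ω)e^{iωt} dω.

f(t) = \frac{4}{\left(t - 5\right)^{2} + 25}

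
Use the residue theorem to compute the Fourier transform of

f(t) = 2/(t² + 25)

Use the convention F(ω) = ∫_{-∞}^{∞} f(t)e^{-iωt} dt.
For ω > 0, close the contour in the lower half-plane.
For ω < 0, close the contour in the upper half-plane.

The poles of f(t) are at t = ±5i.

Let g(z) = f(z)e^{-iωz}; for large |z| the factor e^{-iωz} decays in the lower half-plane when ω > 0 and in the upper half-plane when ω < 0.

Case ω > 0 (lower half-plane, clockwise contour ⇒ F(ω) = -2πi·ΣRes):
  Res_{z = - 5 i} g(z) = \frac{i e^{- 5 \omega}}{5}
  F(ω) = -2πi·ΣRes = \frac{2 \pi e^{- 5 \omega}}{5}

Case ω < 0 (upper half-plane, counterclockwise contour ⇒ F(ω) = +2πi·ΣRes):
  Res_{z = 5 i} g(z) = - \frac{i e^{5 \omega}}{5}
  F(ω) = 2πi·ΣRes = \frac{2 \pi e^{5 \omega}}{5}

Both cases combine into a single formula in |ω|:

F(ω) = \frac{2 \pi e^{- 5 \left|{\omega}\right|}}{5}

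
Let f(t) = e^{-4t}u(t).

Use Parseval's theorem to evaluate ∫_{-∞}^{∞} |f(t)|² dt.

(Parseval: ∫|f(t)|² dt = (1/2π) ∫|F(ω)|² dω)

∫|f(t)|² dt = \frac{1}{8}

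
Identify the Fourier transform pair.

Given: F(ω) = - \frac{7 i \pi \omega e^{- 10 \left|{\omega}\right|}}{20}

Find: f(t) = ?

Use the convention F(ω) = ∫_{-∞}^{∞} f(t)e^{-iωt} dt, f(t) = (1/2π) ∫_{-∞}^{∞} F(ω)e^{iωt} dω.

f(t) = \frac{7 t}{\left(t^{2} + 100\right)^{2}}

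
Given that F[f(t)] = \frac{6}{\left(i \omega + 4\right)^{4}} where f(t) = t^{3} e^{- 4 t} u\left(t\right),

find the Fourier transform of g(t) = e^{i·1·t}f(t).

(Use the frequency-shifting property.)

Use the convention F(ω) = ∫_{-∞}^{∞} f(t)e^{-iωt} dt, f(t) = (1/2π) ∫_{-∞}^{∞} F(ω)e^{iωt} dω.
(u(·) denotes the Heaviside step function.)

F[g](ω) = \frac{6}{\left(i \left(\omega - 1\right) + 4\right)^{4}}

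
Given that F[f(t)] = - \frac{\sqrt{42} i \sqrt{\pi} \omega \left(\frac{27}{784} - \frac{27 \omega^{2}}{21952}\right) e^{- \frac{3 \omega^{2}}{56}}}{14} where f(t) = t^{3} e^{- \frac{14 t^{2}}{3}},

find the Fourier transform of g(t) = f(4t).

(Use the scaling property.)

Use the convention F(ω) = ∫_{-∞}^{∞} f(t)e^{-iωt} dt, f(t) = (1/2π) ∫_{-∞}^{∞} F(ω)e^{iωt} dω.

F[g](ω) = \frac{27 \sqrt{42} i \sqrt{\pi} \omega \left(\omega^{2} - 448\right) e^{- \frac{3 \omega^{2}}{896}}}{78675968}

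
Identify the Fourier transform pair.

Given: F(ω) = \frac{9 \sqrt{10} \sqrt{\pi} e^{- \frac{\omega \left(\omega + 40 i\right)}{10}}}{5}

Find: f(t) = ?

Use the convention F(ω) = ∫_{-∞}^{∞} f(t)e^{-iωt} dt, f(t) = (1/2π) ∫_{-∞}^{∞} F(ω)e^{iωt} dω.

f(t) = 9 e^{- \frac{5 \left(t - 4\right)^{2}}{2}}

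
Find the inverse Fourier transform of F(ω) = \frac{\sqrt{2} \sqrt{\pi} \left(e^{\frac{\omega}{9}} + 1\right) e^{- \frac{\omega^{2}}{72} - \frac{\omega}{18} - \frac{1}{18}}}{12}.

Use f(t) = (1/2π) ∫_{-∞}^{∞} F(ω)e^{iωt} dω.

f(t) = e^{- 18 t^{2}} \cos{\left(2 t \right)}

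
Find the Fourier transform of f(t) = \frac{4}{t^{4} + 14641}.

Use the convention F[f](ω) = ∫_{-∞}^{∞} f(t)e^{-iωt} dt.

F(ω) = \frac{4 \pi e^{- \frac{11 \sqrt{2} \left|{\omega}\right|}{2}} \sin{\left(\frac{11 \sqrt{2} \left|{\omega}\right|}{2} + \frac{\pi}{4} \right)}}{1331}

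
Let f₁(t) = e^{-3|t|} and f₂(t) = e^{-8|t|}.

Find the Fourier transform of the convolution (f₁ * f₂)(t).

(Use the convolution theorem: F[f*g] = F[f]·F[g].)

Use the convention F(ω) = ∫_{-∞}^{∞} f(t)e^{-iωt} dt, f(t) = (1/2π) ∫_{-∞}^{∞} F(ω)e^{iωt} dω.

F[f₁*f₂](ω) = \frac{96}{\left(\omega^{2} + 9\right) \left(\omega^{2} + 64\right)}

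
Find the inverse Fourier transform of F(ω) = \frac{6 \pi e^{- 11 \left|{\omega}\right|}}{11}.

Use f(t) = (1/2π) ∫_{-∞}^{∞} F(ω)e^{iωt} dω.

f(t) = \frac{6}{t^{2} + 121}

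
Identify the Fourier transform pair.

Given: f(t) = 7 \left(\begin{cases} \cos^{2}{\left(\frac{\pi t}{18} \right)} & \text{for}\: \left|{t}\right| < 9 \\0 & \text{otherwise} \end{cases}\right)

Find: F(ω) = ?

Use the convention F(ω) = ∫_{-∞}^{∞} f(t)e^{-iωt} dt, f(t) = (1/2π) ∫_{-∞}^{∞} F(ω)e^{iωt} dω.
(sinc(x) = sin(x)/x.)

F(ω) = - \frac{63 \pi^{2} \operatorname{sinc}{\left(9 \omega \right)}}{81 \omega^{2} - \pi^{2}}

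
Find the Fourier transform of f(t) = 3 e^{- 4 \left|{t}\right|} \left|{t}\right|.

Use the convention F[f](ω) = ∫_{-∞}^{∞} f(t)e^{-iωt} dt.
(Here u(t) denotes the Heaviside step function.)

F(ω) = \frac{6 \left(16 - \omega^{2}\right)}{\left(\omega^{2} + 16\right)^{2}}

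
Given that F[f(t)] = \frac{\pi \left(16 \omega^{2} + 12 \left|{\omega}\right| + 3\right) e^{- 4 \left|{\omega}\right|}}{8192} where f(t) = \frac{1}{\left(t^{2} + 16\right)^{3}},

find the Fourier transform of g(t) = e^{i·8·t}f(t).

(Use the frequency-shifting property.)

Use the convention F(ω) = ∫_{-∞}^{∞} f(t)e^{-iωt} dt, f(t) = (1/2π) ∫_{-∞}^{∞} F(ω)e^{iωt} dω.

F[g](ω) = \frac{\pi \left(16 \left(\omega - 8\right)^{2} + 12 \left|{\omega - 8}\right| + 3\right) e^{- 4 \left|{\omega - 8}\right|}}{8192}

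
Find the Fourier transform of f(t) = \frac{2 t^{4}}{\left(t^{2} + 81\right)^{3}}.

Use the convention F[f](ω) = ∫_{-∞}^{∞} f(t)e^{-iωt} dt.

F(ω) = \frac{\pi \left(27 \omega^{2} - 15 \left|{\omega}\right| + 1\right) e^{- 9 \left|{\omega}\right|}}{12}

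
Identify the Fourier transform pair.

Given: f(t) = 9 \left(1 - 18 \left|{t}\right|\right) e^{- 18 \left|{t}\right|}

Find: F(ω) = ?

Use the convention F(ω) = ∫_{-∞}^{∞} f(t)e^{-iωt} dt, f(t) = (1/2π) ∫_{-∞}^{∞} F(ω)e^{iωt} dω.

F(ω) = \frac{648 \omega^{2}}{\left(\omega^{2} + 324\right)^{2}}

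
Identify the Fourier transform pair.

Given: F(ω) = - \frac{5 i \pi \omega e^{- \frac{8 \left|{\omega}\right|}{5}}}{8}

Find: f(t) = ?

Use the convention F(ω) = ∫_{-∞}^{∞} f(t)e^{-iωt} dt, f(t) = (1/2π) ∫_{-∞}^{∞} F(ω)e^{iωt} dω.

f(t) = \frac{2 t}{\left(t^{2} + \frac{64}{25}\right)^{2}}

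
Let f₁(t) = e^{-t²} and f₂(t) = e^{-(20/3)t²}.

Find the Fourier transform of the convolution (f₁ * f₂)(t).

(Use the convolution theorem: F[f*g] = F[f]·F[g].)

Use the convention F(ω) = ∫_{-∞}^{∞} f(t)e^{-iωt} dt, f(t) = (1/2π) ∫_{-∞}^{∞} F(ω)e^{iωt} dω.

F[f₁*f₂](ω) = \frac{\sqrt{15} \pi e^{- \frac{23 \omega^{2}}{80}}}{10}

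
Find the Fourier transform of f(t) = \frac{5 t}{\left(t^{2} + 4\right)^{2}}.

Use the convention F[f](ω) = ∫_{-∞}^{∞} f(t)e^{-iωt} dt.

F(ω) = - \frac{5 i \pi \omega e^{- 2 \left|{\omega}\right|}}{4}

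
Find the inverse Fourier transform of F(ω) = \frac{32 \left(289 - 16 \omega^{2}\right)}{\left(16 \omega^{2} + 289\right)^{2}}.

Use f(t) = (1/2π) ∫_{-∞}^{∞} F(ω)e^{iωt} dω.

f(t) = e^{- \frac{17 \left|{t}\right|}{4}} \left|{t}\right|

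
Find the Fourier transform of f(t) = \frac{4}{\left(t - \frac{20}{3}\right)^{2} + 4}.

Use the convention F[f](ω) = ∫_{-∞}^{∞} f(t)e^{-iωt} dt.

F(ω) = 2 \pi e^{- \frac{20 i \omega}{3} - 2 \left|{\omega}\right|}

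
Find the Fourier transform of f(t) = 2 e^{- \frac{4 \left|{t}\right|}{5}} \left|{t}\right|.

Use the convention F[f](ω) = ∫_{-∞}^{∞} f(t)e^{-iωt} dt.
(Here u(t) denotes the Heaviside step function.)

F(ω) = \frac{100 \left(16 - 25 \omega^{2}\right)}{\left(25 \omega^{2} + 16\right)^{2}}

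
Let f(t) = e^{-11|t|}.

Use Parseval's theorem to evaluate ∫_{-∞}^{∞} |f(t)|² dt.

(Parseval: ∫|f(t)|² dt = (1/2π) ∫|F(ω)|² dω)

∫|f(t)|² dt = \frac{1}{11}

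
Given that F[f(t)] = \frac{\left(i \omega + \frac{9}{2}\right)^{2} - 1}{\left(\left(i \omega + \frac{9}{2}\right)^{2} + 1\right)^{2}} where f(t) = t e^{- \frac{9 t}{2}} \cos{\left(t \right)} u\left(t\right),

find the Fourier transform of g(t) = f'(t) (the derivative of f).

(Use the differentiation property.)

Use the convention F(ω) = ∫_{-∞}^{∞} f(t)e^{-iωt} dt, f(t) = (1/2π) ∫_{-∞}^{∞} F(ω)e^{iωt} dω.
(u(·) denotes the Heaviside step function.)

F[g](ω) = \frac{4 i \omega \left(\left(2 i \omega + 9\right)^{2} - 4\right)}{\left(\left(2 i \omega + 9\right)^{2} + 4\right)^{2}}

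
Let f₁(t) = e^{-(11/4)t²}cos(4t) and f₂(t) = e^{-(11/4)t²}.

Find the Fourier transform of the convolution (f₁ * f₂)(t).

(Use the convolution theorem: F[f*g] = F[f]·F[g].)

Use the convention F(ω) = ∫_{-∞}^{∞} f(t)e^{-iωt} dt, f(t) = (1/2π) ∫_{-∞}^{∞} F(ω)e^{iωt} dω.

F[f₁*f₂](ω) = \frac{2 \pi \left(e^{\frac{16 \omega}{11}} + 1\right) e^{- \frac{2 \omega^{2}}{11} - \frac{8 \omega}{11} - \frac{16}{11}}}{11}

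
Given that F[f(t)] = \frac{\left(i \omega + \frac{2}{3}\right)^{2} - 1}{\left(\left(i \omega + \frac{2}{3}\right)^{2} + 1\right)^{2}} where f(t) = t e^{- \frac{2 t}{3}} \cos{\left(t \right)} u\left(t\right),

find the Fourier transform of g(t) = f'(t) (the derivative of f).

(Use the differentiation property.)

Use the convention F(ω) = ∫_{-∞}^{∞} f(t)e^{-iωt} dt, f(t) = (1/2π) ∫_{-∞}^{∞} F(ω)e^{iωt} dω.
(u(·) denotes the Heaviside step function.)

F[g](ω) = \frac{9 i \omega \left(\left(3 i \omega + 2\right)^{2} - 9\right)}{\left(\left(3 i \omega + 2\right)^{2} + 9\right)^{2}}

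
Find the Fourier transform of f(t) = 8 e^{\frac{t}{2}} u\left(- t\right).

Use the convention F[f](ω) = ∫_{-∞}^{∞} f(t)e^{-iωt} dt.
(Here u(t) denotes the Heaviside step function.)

F(ω) = \frac{16 i}{2 \omega + i}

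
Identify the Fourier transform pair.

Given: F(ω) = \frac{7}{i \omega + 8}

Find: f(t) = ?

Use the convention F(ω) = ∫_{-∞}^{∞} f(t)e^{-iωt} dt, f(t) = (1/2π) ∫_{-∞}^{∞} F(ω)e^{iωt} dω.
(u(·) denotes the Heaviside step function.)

f(t) = 7 e^{- 8 t} u\left(t\right)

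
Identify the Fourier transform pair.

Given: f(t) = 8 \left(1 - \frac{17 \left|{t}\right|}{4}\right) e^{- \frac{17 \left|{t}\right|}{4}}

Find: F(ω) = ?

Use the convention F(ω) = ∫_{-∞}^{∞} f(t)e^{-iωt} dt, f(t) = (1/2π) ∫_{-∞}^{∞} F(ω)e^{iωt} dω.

F(ω) = \frac{34816 \omega^{2}}{\left(16 \omega^{2} + 289\right)^{2}}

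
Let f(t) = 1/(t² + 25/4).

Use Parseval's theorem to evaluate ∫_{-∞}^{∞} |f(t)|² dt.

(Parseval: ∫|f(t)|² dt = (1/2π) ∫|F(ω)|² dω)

∫|f(t)|² dt = \frac{4 \pi}{125}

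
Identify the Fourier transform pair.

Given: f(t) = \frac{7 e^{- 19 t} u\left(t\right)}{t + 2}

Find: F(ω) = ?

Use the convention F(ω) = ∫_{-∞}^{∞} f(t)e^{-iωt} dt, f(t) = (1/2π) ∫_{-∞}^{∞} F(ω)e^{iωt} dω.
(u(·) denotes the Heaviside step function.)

F(ω) = 7 e^{2 i \omega + 38} \operatorname{E}_{1}\left(2 i \omega + 38\right)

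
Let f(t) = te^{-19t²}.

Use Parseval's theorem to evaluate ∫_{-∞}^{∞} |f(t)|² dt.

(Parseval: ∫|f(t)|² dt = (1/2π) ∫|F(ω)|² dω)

∫|f(t)|² dt = \frac{\sqrt{38} \sqrt{\pi}}{2888}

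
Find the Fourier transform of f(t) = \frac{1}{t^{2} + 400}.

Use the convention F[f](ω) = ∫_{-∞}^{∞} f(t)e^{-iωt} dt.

F(ω) = \frac{\pi e^{- 20 \left|{\omega}\right|}}{20}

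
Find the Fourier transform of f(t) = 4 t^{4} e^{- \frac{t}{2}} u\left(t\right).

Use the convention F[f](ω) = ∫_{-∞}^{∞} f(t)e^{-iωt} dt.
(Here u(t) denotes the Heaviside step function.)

F(ω) = \frac{3072}{\left(2 i \omega + 1\right)^{5}}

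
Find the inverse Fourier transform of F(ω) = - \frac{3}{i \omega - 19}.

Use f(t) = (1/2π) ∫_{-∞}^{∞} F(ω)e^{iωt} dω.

f(t) = 3 e^{19 t} u\left(- t\right)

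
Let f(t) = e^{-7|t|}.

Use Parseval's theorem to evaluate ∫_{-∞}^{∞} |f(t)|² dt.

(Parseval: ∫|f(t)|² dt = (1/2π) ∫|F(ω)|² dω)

∫|f(t)|² dt = \frac{1}{7}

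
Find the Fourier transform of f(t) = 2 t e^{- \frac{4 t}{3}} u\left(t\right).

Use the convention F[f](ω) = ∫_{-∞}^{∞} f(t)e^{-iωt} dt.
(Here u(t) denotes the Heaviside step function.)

F(ω) = \frac{18}{\left(3 i \omega + 4\right)^{2}}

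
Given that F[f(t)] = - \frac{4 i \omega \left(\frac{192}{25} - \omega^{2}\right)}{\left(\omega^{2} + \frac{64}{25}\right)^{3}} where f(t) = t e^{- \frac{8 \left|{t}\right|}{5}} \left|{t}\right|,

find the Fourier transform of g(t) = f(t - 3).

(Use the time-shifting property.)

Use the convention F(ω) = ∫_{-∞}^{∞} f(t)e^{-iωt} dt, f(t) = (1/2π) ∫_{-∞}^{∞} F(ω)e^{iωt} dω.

F[g](ω) = \frac{2500 i \omega \left(25 \omega^{2} - 192\right) e^{- 3 i \omega}}{\left(25 \omega^{2} + 64\right)^{3}}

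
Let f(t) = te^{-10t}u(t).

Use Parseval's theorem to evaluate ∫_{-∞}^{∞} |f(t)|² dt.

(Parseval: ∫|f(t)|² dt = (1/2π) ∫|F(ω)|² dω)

∫|f(t)|² dt = \frac{1}{4000}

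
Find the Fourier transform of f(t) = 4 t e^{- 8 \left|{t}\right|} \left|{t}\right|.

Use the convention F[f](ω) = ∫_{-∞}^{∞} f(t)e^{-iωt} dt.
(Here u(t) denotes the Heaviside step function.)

F(ω) = \frac{16 i \omega \left(\omega^{2} - 192\right)}{\left(\omega^{2} + 64\right)^{3}}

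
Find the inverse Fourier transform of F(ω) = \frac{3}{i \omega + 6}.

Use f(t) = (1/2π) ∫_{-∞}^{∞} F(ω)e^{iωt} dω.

f(t) = 3 e^{- 6 t} u\left(t\right)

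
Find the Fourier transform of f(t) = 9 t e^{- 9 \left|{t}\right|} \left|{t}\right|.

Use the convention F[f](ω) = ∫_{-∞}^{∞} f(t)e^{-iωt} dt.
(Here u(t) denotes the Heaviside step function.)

F(ω) = \frac{36 i \omega \left(\omega^{2} - 243\right)}{\left(\omega^{2} + 81\right)^{3}}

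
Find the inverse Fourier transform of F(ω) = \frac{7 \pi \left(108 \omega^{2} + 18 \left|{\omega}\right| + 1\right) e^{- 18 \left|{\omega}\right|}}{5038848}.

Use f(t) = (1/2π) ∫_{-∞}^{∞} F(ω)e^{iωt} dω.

f(t) = \frac{7}{\left(t^{2} + 324\right)^{3}}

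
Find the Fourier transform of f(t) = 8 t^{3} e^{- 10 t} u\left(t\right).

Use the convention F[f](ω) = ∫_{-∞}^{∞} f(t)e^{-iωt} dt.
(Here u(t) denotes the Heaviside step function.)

F(ω) = \frac{48}{\left(i \omega + 10\right)^{4}}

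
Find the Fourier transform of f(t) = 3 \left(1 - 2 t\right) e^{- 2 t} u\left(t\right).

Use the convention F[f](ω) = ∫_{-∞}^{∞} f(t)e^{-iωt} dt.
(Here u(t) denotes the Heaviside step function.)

F(ω) = \frac{3 i \omega}{- \omega^{2} + 4 i \omega + 4}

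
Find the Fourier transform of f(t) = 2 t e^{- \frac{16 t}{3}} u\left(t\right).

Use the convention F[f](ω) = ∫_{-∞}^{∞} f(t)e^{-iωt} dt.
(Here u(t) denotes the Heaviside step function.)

F(ω) = \frac{18}{\left(3 i \omega + 16\right)^{2}}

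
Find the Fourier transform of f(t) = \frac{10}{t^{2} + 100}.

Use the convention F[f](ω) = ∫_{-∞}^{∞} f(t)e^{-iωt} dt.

F(ω) = \pi e^{- 10 \left|{\omega}\right|}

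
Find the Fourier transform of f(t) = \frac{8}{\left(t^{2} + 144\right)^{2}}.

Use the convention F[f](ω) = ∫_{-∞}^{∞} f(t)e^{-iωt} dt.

F(ω) = \frac{\pi \left(12 \left|{\omega}\right| + 1\right) e^{- 12 \left|{\omega}\right|}}{432}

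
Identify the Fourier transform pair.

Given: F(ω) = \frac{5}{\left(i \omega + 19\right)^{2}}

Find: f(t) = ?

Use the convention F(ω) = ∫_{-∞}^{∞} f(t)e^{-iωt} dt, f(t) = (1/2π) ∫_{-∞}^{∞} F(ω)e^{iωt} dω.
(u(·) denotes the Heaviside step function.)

f(t) = 5 t e^{- 19 t} u\left(t\right)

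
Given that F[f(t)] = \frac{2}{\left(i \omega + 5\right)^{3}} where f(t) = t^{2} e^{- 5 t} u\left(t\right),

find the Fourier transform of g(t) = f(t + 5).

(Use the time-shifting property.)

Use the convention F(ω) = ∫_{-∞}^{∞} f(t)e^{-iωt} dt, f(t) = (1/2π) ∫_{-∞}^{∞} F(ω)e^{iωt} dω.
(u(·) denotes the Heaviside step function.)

F[g](ω) = \frac{2 e^{5 i \omega}}{\left(i \omega + 5\right)^{3}}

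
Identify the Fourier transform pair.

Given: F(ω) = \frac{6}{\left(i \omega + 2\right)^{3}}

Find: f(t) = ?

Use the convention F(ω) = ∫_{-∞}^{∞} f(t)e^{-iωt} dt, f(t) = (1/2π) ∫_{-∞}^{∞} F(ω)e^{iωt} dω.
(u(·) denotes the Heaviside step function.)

f(t) = 3 t^{2} e^{- 2 t} u\left(t\right)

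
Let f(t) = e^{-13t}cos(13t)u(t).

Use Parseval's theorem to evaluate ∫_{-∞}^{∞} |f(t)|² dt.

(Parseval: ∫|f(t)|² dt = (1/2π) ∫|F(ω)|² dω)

∫|f(t)|² dt = \frac{3}{104}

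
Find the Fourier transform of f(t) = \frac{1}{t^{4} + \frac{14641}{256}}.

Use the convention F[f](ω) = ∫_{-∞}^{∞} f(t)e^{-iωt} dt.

F(ω) = \frac{64 \pi e^{- \frac{11 \sqrt{2} \left|{\omega}\right|}{8}} \sin{\left(\frac{11 \sqrt{2} \left|{\omega}\right|}{8} + \frac{\pi}{4} \right)}}{1331}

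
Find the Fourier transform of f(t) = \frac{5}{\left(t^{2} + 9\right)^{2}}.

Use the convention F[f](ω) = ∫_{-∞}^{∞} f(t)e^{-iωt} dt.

F(ω) = \frac{5 \pi \left(3 \left|{\omega}\right| + 1\right) e^{- 3 \left|{\omega}\right|}}{54}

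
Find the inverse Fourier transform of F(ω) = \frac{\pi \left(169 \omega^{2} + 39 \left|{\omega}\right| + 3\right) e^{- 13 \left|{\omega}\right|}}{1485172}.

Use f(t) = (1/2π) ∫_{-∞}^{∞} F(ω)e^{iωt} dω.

f(t) = \frac{2}{\left(t^{2} + 169\right)^{3}}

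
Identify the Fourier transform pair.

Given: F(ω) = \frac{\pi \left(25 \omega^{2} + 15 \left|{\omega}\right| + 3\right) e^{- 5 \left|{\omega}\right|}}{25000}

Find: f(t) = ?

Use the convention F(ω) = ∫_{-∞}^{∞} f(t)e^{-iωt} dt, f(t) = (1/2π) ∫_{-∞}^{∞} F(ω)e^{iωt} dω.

f(t) = \frac{1}{\left(t^{2} + 25\right)^{3}}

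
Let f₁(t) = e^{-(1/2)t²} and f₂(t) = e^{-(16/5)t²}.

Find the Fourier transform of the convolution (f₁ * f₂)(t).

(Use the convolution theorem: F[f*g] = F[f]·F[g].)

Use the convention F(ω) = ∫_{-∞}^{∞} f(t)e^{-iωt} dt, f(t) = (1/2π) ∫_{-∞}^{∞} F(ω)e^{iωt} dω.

F[f₁*f₂](ω) = \frac{\sqrt{10} \pi e^{- \frac{37 \omega^{2}}{64}}}{4}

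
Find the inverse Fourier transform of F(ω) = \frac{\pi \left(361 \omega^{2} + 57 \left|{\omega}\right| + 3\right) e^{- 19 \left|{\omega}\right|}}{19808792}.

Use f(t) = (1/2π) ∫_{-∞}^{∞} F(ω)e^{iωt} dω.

f(t) = \frac{1}{\left(t^{2} + 361\right)^{3}}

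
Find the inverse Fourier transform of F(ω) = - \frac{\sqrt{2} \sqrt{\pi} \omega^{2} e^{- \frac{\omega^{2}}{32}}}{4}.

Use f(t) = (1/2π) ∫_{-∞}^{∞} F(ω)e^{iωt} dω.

f(t) = 8 \left(32 t^{2} - 2\right) e^{- 8 t^{2}}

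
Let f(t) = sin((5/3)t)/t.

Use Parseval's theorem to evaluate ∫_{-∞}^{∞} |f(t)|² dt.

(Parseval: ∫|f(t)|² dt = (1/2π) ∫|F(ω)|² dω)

∫|f(t)|² dt = \frac{5 \pi}{3}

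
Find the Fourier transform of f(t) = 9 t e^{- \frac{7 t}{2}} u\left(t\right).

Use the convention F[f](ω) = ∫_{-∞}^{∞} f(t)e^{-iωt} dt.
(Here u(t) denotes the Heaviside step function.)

F(ω) = \frac{36}{\left(2 i \omega + 7\right)^{2}}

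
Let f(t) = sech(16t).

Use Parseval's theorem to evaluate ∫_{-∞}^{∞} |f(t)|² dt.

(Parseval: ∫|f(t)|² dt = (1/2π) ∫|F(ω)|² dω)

∫|f(t)|² dt = \frac{1}{8}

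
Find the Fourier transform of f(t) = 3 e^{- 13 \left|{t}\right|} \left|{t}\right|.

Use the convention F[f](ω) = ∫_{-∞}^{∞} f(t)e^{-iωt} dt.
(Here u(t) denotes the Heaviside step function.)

F(ω) = \frac{6 \left(169 - \omega^{2}\right)}{\left(\omega^{2} + 169\right)^{2}}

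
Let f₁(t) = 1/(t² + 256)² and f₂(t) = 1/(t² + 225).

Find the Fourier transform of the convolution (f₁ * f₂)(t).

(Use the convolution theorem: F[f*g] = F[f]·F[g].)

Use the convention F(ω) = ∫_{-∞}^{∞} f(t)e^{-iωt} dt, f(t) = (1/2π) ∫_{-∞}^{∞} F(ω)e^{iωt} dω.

F[f₁*f₂](ω) = \frac{\pi^{2} \left(16 \left|{\omega}\right| + 1\right) e^{- 31 \left|{\omega}\right|}}{122880}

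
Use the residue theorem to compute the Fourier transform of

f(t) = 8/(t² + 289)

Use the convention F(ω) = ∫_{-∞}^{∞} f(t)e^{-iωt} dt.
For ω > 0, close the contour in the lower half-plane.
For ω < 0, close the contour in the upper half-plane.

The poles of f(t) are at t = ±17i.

Let g(z) = f(z)e^{-iωz}; for large |z| the factor e^{-iωz} decays in the lower half-plane when ω > 0 and in the upper half-plane when ω < 0.

Case ω > 0 (lower half-plane, clockwise contour ⇒ F(ω) = -2πi·ΣRes):
  Res_{z = - 17 i} g(z) = \frac{4 i e^{- 17 \omega}}{17}
  F(ω) = -2πi·ΣRes = \frac{8 \pi e^{- 17 \omega}}{17}

Case ω < 0 (upper half-plane, counterclockwise contour ⇒ F(ω) = +2πi·ΣRes):
  Res_{z = 17 i} g(z) = - \frac{4 i e^{17 \omega}}{17}
  F(ω) = 2πi·ΣRes = \frac{8 \pi e^{17 \omega}}{17}

Both cases combine into a single formula in |ω|:

F(ω) = \frac{8 \pi e^{- 17 \left|{\omega}\right|}}{17}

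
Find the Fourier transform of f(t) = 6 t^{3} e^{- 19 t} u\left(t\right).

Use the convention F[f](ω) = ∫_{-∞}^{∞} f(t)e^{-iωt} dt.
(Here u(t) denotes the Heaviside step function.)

F(ω) = \frac{36}{\left(i \omega + 19\right)^{4}}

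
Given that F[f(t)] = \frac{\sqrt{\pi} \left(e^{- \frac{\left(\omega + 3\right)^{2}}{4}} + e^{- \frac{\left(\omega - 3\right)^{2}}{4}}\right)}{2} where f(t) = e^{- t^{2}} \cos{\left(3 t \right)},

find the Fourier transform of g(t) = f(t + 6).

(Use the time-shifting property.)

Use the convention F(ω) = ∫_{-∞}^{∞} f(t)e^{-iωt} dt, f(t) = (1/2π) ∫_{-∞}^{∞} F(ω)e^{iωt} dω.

F[g](ω) = \frac{\sqrt{\pi} \left(e^{3 \omega} + 1\right) e^{- \frac{\omega^{2}}{4} - \frac{3 \omega}{2} + 6 i \omega - \frac{9}{4}}}{2}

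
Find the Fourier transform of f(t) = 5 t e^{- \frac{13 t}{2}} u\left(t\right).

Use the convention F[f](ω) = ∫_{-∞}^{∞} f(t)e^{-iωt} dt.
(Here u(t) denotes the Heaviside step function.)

F(ω) = \frac{20}{\left(2 i \omega + 13\right)^{2}}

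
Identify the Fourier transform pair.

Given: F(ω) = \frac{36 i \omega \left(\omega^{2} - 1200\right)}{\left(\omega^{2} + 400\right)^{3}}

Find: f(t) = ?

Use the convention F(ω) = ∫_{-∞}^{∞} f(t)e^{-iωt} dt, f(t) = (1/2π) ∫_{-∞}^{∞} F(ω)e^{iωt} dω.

f(t) = 9 t e^{- 20 \left|{t}\right|} \left|{t}\right|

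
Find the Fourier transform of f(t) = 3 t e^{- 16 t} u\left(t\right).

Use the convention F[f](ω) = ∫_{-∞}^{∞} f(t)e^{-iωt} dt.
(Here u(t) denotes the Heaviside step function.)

F(ω) = \frac{3}{\left(i \omega + 16\right)^{2}}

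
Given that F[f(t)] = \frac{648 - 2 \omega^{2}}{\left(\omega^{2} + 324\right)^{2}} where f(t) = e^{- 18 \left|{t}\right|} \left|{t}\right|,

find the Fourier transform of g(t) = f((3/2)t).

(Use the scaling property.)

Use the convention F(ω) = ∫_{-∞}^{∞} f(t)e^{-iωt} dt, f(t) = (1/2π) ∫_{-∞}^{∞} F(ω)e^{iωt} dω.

F[g](ω) = \frac{3 \left(729 - \omega^{2}\right)}{\left(\omega^{2} + 729\right)^{2}}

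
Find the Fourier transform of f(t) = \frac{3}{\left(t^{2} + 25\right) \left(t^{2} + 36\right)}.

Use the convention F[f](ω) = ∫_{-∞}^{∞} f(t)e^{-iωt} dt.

F(ω) = \frac{\pi \left(6 e^{\left|{\omega}\right|} - 5\right) e^{- 6 \left|{\omega}\right|}}{110}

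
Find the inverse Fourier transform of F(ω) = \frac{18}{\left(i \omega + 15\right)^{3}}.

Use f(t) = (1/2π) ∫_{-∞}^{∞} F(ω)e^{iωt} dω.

f(t) = 9 t^{2} e^{- 15 t} u\left(t\right)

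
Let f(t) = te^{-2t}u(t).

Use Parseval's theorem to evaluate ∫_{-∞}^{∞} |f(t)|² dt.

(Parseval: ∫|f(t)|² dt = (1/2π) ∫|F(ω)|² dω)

∫|f(t)|² dt = \frac{1}{32}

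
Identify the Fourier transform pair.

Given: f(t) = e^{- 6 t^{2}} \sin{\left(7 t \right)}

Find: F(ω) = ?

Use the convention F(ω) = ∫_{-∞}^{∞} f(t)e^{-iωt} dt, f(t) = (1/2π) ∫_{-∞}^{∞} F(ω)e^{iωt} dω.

F(ω) = \frac{\sqrt{6} i \sqrt{\pi} \left(1 - e^{\frac{7 \omega}{6}}\right) e^{- \frac{\omega^{2}}{24} - \frac{7 \omega}{12} - \frac{49}{24}}}{12}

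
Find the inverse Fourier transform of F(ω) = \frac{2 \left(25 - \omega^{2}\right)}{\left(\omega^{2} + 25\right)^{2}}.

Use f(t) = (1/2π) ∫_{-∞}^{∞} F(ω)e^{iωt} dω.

f(t) = e^{- 5 \left|{t}\right|} \left|{t}\right|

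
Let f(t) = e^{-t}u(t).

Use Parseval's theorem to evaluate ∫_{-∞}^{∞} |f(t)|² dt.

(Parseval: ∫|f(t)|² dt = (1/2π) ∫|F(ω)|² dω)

∫|f(t)|² dt = \frac{1}{2}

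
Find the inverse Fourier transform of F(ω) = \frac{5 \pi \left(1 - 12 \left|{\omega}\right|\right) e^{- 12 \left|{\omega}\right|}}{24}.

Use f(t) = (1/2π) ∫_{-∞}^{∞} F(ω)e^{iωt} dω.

f(t) = \frac{5 t^{2}}{\left(t^{2} + 144\right)^{2}}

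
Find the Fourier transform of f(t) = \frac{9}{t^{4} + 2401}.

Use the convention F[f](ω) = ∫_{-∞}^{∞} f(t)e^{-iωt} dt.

F(ω) = \frac{9 \pi e^{- \frac{7 \sqrt{2} \left|{\omega}\right|}{2}} \sin{\left(\frac{7 \sqrt{2} \left|{\omega}\right|}{2} + \frac{\pi}{4} \right)}}{343}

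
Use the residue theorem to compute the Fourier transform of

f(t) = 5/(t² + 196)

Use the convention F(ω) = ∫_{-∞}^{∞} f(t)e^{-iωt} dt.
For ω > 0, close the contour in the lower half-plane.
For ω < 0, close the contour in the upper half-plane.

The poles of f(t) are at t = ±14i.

Let g(z) = f(z)e^{-iωz}; for large |z| the factor e^{-iωz} decays in the lower half-plane when ω > 0 and in the upper half-plane when ω < 0.

Case ω > 0 (lower half-plane, clockwise contour ⇒ F(ω) = -2πi·ΣRes):
  Res_{z = - 14 i} g(z) = \frac{5 i e^{- 14 \omega}}{28}
  F(ω) = -2πi·ΣRes = \frac{5 \pi e^{- 14 \omega}}{14}

Case ω < 0 (upper half-plane, counterclockwise contour ⇒ F(ω) = +2πi·ΣRes):
  Res_{z = 14 i} g(z) = - \frac{5 i e^{14 \omega}}{28}
  F(ω) = 2πi·ΣRes = \frac{5 \pi e^{14 \omega}}{14}

Both cases combine into a single formula in |ω|:

F(ω) = \frac{5 \pi e^{- 14 \left|{\omega}\right|}}{14}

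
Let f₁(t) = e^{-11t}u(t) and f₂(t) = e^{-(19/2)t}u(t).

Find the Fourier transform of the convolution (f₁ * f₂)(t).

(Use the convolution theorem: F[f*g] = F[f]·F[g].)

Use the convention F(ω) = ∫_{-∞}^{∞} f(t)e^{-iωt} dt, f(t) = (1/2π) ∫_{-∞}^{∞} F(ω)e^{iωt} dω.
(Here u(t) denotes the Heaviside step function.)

F[f₁*f₂](ω) = \frac{2}{\left(i \omega + 11\right) \left(2 i \omega + 19\right)}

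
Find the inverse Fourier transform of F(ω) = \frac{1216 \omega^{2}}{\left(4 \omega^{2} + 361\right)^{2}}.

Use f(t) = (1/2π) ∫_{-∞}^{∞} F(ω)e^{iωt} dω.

f(t) = 2 \left(1 - \frac{19 \left|{t}\right|}{2}\right) e^{- \frac{19 \left|{t}\right|}{2}}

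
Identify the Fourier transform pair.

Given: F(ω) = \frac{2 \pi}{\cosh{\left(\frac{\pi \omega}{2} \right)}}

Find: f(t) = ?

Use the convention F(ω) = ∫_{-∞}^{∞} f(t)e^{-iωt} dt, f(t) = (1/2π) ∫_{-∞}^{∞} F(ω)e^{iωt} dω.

f(t) = \frac{2}{\cosh{\left(t \right)}}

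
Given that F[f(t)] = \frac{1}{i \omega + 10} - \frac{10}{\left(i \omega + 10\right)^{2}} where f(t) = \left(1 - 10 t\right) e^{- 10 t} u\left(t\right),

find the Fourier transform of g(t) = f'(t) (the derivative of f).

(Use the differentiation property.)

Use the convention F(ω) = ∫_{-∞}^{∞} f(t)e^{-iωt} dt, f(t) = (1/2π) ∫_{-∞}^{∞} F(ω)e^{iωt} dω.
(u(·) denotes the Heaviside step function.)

F[g](ω) = \frac{\omega^{2}}{\omega^{2} - 20 i \omega - 100}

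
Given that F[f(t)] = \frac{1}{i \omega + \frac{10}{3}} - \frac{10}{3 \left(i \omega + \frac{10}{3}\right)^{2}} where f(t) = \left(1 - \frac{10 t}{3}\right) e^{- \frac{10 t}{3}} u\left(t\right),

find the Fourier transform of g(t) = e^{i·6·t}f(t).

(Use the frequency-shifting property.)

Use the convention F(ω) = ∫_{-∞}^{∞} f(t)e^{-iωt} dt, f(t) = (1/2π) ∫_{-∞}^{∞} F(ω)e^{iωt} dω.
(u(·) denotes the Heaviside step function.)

F[g](ω) = \frac{9 i \left(6 - \omega\right)}{9 \omega^{2} - 12 \omega \left(9 + 5 i\right) + 224 + 360 i}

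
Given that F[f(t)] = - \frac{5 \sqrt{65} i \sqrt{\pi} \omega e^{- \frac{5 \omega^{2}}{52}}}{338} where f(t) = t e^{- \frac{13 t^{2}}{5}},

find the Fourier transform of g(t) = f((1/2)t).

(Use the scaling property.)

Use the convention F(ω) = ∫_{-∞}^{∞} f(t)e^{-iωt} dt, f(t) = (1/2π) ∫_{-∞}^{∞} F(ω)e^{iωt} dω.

F[g](ω) = - \frac{10 \sqrt{65} i \sqrt{\pi} \omega e^{- \frac{5 \omega^{2}}{13}}}{169}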